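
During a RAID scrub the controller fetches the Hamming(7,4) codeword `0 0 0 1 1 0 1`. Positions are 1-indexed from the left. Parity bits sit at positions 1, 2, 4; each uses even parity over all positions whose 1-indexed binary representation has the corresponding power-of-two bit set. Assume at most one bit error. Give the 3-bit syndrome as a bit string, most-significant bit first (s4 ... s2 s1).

s1: b1⊕b3⊕b5⊕b7 = 0⊕0⊕1⊕1 = 0
s2: b2⊕b3⊕b6⊕b7 = 0⊕0⊕0⊕1 = 1
s4: b4⊕b5⊕b6⊕b7 = 1⊕1⊕0⊕1 = 1
Syndrome (s4...s1) = 110 → position 6.

110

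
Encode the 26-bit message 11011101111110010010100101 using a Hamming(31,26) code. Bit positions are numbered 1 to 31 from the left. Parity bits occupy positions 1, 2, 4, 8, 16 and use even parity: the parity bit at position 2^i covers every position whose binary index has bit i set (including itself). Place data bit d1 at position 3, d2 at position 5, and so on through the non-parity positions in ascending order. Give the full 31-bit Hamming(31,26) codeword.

0011101011011111110010010100101

Place data bits at non-power-of-two positions: b3=1, b5=1, b6=0, b7=1, b9=1, b10=1, b11=0, b12=1, b13=1, b14=1, b15=1, b17=1, b18=1, b19=0, b20=0, b21=1, b22=0, b23=0, b24=1, b25=0, b26=1, b27=0, b28=0, b29=1, b30=0, b31=1.
p1 = XOR of data positions {3,5,7,9,11,13,15,17,19,21,23,25,27,29,31} = 1⊕1⊕1⊕1⊕0⊕1⊕1⊕1⊕0⊕1⊕0⊕0⊕0⊕1⊕1 = 0
p2 = XOR of data positions {3,6,7,10,11,14,15,18,19,22,23,26,27,30,31} = 1⊕0⊕1⊕1⊕0⊕1⊕1⊕1⊕0⊕0⊕0⊕1⊕0⊕0⊕1 = 0
p4 = XOR of data positions {5,6,7,12,13,14,15,20,21,22,23,28,29,30,31} = 1⊕0⊕1⊕1⊕1⊕1⊕1⊕0⊕1⊕0⊕0⊕0⊕1⊕0⊕1 = 1
p8 = XOR of data positions {9,10,11,12,13,14,15,24,25,26,27,28,29,30,31} = 1⊕1⊕0⊕1⊕1⊕1⊕1⊕1⊕0⊕1⊕0⊕0⊕1⊕0⊕1 = 0
p16 = XOR of data positions {17,18,19,20,21,22,23,24,25,26,27,28,29,30,31} = 1⊕1⊕0⊕0⊕1⊕0⊕0⊕1⊕0⊕1⊕0⊕0⊕1⊕0⊕1 = 1
Codeword b1..b31 = 0011101011011111110010010100101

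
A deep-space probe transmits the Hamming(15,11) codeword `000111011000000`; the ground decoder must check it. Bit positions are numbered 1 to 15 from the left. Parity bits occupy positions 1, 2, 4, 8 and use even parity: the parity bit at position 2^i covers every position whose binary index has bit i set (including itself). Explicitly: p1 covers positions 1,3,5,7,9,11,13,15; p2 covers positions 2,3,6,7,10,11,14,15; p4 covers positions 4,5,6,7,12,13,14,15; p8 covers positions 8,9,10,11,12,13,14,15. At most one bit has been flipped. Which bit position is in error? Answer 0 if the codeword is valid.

6

s1: b1⊕b3⊕b5⊕b7⊕b9⊕b11⊕b13⊕b15 = 0⊕0⊕1⊕0⊕1⊕0⊕0⊕0 = 0
s2: b2⊕b3⊕b6⊕b7⊕b10⊕b11⊕b14⊕b15 = 0⊕0⊕1⊕0⊕0⊕0⊕0⊕0 = 1
s4: b4⊕b5⊕b6⊕b7⊕b12⊕b13⊕b14⊕b15 = 1⊕1⊕1⊕0⊕0⊕0⊕0⊕0 = 1
s8: b8⊕b9⊕b10⊕b11⊕b12⊕b13⊕b14⊕b15 = 1⊕1⊕0⊕0⊕0⊕0⊕0⊕0 = 0
Syndrome (s8...s1) = 0110 → position 6.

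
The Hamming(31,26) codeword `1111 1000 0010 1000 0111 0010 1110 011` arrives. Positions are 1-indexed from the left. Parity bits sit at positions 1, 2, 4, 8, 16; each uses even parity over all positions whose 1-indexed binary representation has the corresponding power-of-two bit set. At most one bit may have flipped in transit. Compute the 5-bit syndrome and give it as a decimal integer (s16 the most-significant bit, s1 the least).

28

s1: b1⊕b3⊕b5⊕b7⊕b9⊕b11⊕b13⊕b15⊕b17⊕b19⊕b21⊕b23⊕b25⊕b27⊕b29⊕b31 = 1⊕1⊕1⊕0⊕0⊕1⊕1⊕0⊕0⊕1⊕0⊕1⊕1⊕1⊕0⊕1 = 0
s2: b2⊕b3⊕b6⊕b7⊕b10⊕b11⊕b14⊕b15⊕b18⊕b19⊕b22⊕b23⊕b26⊕b27⊕b30⊕b31 = 1⊕1⊕0⊕0⊕0⊕1⊕0⊕0⊕1⊕1⊕0⊕1⊕1⊕1⊕1⊕1 = 0
s4: b4⊕b5⊕b6⊕b7⊕b12⊕b13⊕b14⊕b15⊕b20⊕b21⊕b22⊕b23⊕b28⊕b29⊕b30⊕b31 = 1⊕1⊕0⊕0⊕0⊕1⊕0⊕0⊕1⊕0⊕0⊕1⊕0⊕0⊕1⊕1 = 1
s8: b8⊕b9⊕b10⊕b11⊕b12⊕b13⊕b14⊕b15⊕b24⊕b25⊕b26⊕b27⊕b28⊕b29⊕b30⊕b31 = 0⊕0⊕0⊕1⊕0⊕1⊕0⊕0⊕0⊕1⊕1⊕1⊕0⊕0⊕1⊕1 = 1
s16: b16⊕b17⊕b18⊕b19⊕b20⊕b21⊕b22⊕b23⊕b24⊕b25⊕b26⊕b27⊕b28⊕b29⊕b30⊕b31 = 0⊕0⊕1⊕1⊕1⊕0⊕0⊕1⊕0⊕1⊕1⊕1⊕0⊕0⊕1⊕1 = 1
Syndrome (s16...s1) = 11100 → position 28.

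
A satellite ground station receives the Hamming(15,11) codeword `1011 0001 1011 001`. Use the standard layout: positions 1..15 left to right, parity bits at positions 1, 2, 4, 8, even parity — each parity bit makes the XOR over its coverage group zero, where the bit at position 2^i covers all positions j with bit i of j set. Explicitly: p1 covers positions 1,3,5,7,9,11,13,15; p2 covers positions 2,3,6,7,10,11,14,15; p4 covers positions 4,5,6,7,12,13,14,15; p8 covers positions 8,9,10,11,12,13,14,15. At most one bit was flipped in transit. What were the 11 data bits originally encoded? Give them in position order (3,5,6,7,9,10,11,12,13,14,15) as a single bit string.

s1: b1⊕b3⊕b5⊕b7⊕b9⊕b11⊕b13⊕b15 = 1⊕1⊕0⊕0⊕1⊕1⊕0⊕1 = 1
s2: b2⊕b3⊕b6⊕b7⊕b10⊕b11⊕b14⊕b15 = 0⊕1⊕0⊕0⊕0⊕1⊕0⊕1 = 1
s4: b4⊕b5⊕b6⊕b7⊕b12⊕b13⊕b14⊕b15 = 1⊕0⊕0⊕0⊕1⊕0⊕0⊕1 = 1
s8: b8⊕b9⊕b10⊕b11⊕b12⊕b13⊕b14⊕b15 = 1⊕1⊕0⊕1⊕1⊕0⊕0⊕1 = 1
Syndrome (s8...s1) = 1111 → position 15.
Flip bit 15: corrected codeword = 101100011011000
Data bits at positions 3,5,6,7,9,10,11,12,13,14,15: 10001011000

10001011000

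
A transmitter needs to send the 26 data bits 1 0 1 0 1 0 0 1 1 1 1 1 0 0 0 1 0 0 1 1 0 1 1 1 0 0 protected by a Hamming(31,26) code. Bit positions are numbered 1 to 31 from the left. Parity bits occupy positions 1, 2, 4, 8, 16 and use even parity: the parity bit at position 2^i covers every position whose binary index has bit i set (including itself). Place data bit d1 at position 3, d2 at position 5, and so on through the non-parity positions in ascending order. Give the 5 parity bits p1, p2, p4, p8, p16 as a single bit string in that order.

11001

Place data bits at non-power-of-two positions: b3=1, b5=0, b6=1, b7=0, b9=1, b10=0, b11=0, b12=1, b13=1, b14=1, b15=1, b17=1, b18=0, b19=0, b20=0, b21=1, b22=0, b23=0, b24=1, b25=1, b26=0, b27=1, b28=1, b29=1, b30=0, b31=0.
p1 = XOR of data positions {3,5,7,9,11,13,15,17,19,21,23,25,27,29,31} = 1⊕0⊕0⊕1⊕0⊕1⊕1⊕1⊕0⊕1⊕0⊕1⊕1⊕1⊕0 = 1
p2 = XOR of data positions {3,6,7,10,11,14,15,18,19,22,23,26,27,30,31} = 1⊕1⊕0⊕0⊕0⊕1⊕1⊕0⊕0⊕0⊕0⊕0⊕1⊕0⊕0 = 1
p4 = XOR of data positions {5,6,7,12,13,14,15,20,21,22,23,28,29,30,31} = 0⊕1⊕0⊕1⊕1⊕1⊕1⊕0⊕1⊕0⊕0⊕1⊕1⊕0⊕0 = 0
p8 = XOR of data positions {9,10,11,12,13,14,15,24,25,26,27,28,29,30,31} = 1⊕0⊕0⊕1⊕1⊕1⊕1⊕1⊕1⊕0⊕1⊕1⊕1⊕0⊕0 = 0
p16 = XOR of data positions {17,18,19,20,21,22,23,24,25,26,27,28,29,30,31} = 1⊕0⊕0⊕0⊕1⊕0⊕0⊕1⊕1⊕0⊕1⊕1⊕1⊕0⊕0 = 1
Parity bits p1,p2,p4,p8,p16 = 11001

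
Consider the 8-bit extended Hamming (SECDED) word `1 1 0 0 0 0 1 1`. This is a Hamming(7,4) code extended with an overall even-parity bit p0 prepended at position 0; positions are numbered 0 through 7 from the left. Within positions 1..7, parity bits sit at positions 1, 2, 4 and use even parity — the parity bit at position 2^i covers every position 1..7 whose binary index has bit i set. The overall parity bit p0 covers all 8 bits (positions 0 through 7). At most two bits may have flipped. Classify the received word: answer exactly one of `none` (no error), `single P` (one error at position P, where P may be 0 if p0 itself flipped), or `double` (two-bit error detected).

s1: b1⊕b3⊕b5⊕b7 = 1⊕0⊕0⊕1 = 0
s2: b2⊕b3⊕b6⊕b7 = 0⊕0⊕1⊕1 = 0
s4: b4⊕b5⊕b6⊕b7 = 0⊕0⊕1⊕1 = 0
Syndrome (s4...s1) = 000 → position 0 (no error).
Overall parity (XOR of all 8 bits, including p0): 1⊕1⊕0⊕0⊕0⊕0⊕1⊕1 = 0
Overall=0, syndrome position=0 → no error.

none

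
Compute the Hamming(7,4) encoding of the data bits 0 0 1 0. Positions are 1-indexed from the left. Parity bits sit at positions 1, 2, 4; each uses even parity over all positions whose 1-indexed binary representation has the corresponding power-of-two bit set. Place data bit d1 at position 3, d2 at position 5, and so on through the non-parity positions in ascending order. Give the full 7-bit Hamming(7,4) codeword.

Place data bits at non-power-of-two positions: b3=0, b5=0, b6=1, b7=0.
p1 = XOR of data positions {3,5,7} = 0⊕0⊕0 = 0
p2 = XOR of data positions {3,6,7} = 0⊕1⊕0 = 1
p4 = XOR of data positions {5,6,7} = 0⊕1⊕0 = 1
Codeword b1..b7 = 0101010

0101010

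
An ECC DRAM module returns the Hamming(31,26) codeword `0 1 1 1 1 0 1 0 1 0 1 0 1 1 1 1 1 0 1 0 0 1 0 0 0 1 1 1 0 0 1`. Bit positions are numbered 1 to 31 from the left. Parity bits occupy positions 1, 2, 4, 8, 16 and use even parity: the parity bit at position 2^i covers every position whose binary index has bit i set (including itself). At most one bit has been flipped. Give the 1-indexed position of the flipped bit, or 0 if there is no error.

15

s1: b1⊕b3⊕b5⊕b7⊕b9⊕b11⊕b13⊕b15⊕b17⊕b19⊕b21⊕b23⊕b25⊕b27⊕b29⊕b31 = 0⊕1⊕1⊕1⊕1⊕1⊕1⊕1⊕1⊕1⊕0⊕0⊕0⊕1⊕0⊕1 = 1
s2: b2⊕b3⊕b6⊕b7⊕b10⊕b11⊕b14⊕b15⊕b18⊕b19⊕b22⊕b23⊕b26⊕b27⊕b30⊕b31 = 1⊕1⊕0⊕1⊕0⊕1⊕1⊕1⊕0⊕1⊕1⊕0⊕1⊕1⊕0⊕1 = 1
s4: b4⊕b5⊕b6⊕b7⊕b12⊕b13⊕b14⊕b15⊕b20⊕b21⊕b22⊕b23⊕b28⊕b29⊕b30⊕b31 = 1⊕1⊕0⊕1⊕0⊕1⊕1⊕1⊕0⊕0⊕1⊕0⊕1⊕0⊕0⊕1 = 1
s8: b8⊕b9⊕b10⊕b11⊕b12⊕b13⊕b14⊕b15⊕b24⊕b25⊕b26⊕b27⊕b28⊕b29⊕b30⊕b31 = 0⊕1⊕0⊕1⊕0⊕1⊕1⊕1⊕0⊕0⊕1⊕1⊕1⊕0⊕0⊕1 = 1
s16: b16⊕b17⊕b18⊕b19⊕b20⊕b21⊕b22⊕b23⊕b24⊕b25⊕b26⊕b27⊕b28⊕b29⊕b30⊕b31 = 1⊕1⊕0⊕1⊕0⊕0⊕1⊕0⊕0⊕0⊕1⊕1⊕1⊕0⊕0⊕1 = 0
Syndrome (s16...s1) = 01111 → position 15.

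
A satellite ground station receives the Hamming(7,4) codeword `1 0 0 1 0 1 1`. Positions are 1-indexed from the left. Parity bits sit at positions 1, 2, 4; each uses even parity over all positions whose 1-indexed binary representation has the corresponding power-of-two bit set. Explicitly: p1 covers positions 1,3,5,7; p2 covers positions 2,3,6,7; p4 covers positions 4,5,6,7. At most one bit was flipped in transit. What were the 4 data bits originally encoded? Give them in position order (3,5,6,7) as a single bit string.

0011

s1: b1⊕b3⊕b5⊕b7 = 1⊕0⊕0⊕1 = 0
s2: b2⊕b3⊕b6⊕b7 = 0⊕0⊕1⊕1 = 0
s4: b4⊕b5⊕b6⊕b7 = 1⊕0⊕1⊕1 = 1
Syndrome (s4...s1) = 100 → position 4.
Flip bit 4: corrected codeword = 1000011
Data bits at positions 3,5,6,7: 0011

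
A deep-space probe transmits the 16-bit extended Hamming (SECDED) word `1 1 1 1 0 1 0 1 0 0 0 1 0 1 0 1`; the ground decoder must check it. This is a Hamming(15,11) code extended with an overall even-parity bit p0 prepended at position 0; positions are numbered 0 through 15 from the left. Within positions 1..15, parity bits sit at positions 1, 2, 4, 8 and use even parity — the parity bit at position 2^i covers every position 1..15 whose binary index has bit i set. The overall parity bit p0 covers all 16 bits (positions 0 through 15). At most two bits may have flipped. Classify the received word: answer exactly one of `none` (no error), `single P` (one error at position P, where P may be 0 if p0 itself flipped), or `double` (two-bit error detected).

s1: b1⊕b3⊕b5⊕b7⊕b9⊕b11⊕b13⊕b15 = 1⊕1⊕1⊕1⊕0⊕1⊕1⊕1 = 1
s2: b2⊕b3⊕b6⊕b7⊕b10⊕b11⊕b14⊕b15 = 1⊕1⊕0⊕1⊕0⊕1⊕0⊕1 = 1
s4: b4⊕b5⊕b6⊕b7⊕b12⊕b13⊕b14⊕b15 = 0⊕1⊕0⊕1⊕0⊕1⊕0⊕1 = 0
s8: b8⊕b9⊕b10⊕b11⊕b12⊕b13⊕b14⊕b15 = 0⊕0⊕0⊕1⊕0⊕1⊕0⊕1 = 1
Syndrome (s8...s1) = 1011 → position 11.
Overall parity (XOR of all 16 bits, including p0): 1⊕1⊕1⊕1⊕0⊕1⊕0⊕1⊕0⊕0⊕0⊕1⊕0⊕1⊕0⊕1 = 1
Overall=1, syndrome position=11 → single-bit error at position 11.

single 11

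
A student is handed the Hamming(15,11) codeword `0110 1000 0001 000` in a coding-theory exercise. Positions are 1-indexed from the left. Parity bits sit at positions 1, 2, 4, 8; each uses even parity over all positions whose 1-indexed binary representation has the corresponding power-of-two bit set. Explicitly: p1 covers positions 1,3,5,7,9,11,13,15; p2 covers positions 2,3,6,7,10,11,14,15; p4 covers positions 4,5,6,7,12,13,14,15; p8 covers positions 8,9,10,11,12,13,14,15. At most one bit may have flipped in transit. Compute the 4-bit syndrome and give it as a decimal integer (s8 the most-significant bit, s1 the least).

8

s1: b1⊕b3⊕b5⊕b7⊕b9⊕b11⊕b13⊕b15 = 0⊕1⊕1⊕0⊕0⊕0⊕0⊕0 = 0
s2: b2⊕b3⊕b6⊕b7⊕b10⊕b11⊕b14⊕b15 = 1⊕1⊕0⊕0⊕0⊕0⊕0⊕0 = 0
s4: b4⊕b5⊕b6⊕b7⊕b12⊕b13⊕b14⊕b15 = 0⊕1⊕0⊕0⊕1⊕0⊕0⊕0 = 0
s8: b8⊕b9⊕b10⊕b11⊕b12⊕b13⊕b14⊕b15 = 0⊕0⊕0⊕0⊕1⊕0⊕0⊕0 = 1
Syndrome (s8...s1) = 1000 → position 8.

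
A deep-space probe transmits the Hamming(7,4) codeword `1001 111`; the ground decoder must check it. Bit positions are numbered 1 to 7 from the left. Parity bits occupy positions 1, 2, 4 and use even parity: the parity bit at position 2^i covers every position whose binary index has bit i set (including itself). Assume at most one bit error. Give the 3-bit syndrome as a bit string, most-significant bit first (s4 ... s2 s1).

001

s1: b1⊕b3⊕b5⊕b7 = 1⊕0⊕1⊕1 = 1
s2: b2⊕b3⊕b6⊕b7 = 0⊕0⊕1⊕1 = 0
s4: b4⊕b5⊕b6⊕b7 = 1⊕1⊕1⊕1 = 0
Syndrome (s4...s1) = 001 → position 1.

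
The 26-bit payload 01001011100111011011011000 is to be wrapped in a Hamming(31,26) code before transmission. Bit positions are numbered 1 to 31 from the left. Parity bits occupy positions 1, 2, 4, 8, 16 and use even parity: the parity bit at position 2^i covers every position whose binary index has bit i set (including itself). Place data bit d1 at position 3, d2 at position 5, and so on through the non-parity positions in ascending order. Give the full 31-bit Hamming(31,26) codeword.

Place data bits at non-power-of-two positions: b3=0, b5=1, b6=0, b7=0, b9=1, b10=0, b11=1, b12=1, b13=1, b14=0, b15=0, b17=1, b18=1, b19=1, b20=0, b21=1, b22=1, b23=0, b24=1, b25=1, b26=0, b27=1, b28=1, b29=0, b30=0, b31=0.
p1 = XOR of data positions {3,5,7,9,11,13,15,17,19,21,23,25,27,29,31} = 0⊕1⊕0⊕1⊕1⊕1⊕0⊕1⊕1⊕1⊕0⊕1⊕1⊕0⊕0 = 1
p2 = XOR of data positions {3,6,7,10,11,14,15,18,19,22,23,26,27,30,31} = 0⊕0⊕0⊕0⊕1⊕0⊕0⊕1⊕1⊕1⊕0⊕0⊕1⊕0⊕0 = 1
p4 = XOR of data positions {5,6,7,12,13,14,15,20,21,22,23,28,29,30,31} = 1⊕0⊕0⊕1⊕1⊕0⊕0⊕0⊕1⊕1⊕0⊕1⊕0⊕0⊕0 = 0
p8 = XOR of data positions {9,10,11,12,13,14,15,24,25,26,27,28,29,30,31} = 1⊕0⊕1⊕1⊕1⊕0⊕0⊕1⊕1⊕0⊕1⊕1⊕0⊕0⊕0 = 0
p16 = XOR of data positions {17,18,19,20,21,22,23,24,25,26,27,28,29,30,31} = 1⊕1⊕1⊕0⊕1⊕1⊕0⊕1⊕1⊕0⊕1⊕1⊕0⊕0⊕0 = 1
Codeword b1..b31 = 1100100010111001111011011011000

1100100010111001111011011011000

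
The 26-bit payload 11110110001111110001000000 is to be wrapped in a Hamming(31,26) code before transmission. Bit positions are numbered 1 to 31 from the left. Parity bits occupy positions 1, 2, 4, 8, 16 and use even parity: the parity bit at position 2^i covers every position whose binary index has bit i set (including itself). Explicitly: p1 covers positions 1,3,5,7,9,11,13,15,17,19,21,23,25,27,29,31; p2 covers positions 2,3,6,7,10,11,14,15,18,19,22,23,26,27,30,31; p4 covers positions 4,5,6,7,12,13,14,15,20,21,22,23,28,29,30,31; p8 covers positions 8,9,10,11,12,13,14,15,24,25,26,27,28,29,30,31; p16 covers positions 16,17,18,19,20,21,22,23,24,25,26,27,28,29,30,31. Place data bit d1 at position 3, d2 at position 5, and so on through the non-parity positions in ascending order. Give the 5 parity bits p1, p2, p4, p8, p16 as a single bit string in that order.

Place data bits at non-power-of-two positions: b3=1, b5=1, b6=1, b7=1, b9=0, b10=1, b11=1, b12=0, b13=0, b14=0, b15=1, b17=1, b18=1, b19=1, b20=1, b21=1, b22=0, b23=0, b24=0, b25=1, b26=0, b27=0, b28=0, b29=0, b30=0, b31=0.
p1 = XOR of data positions {3,5,7,9,11,13,15,17,19,21,23,25,27,29,31} = 1⊕1⊕1⊕0⊕1⊕0⊕1⊕1⊕1⊕1⊕0⊕1⊕0⊕0⊕0 = 1
p2 = XOR of data positions {3,6,7,10,11,14,15,18,19,22,23,26,27,30,31} = 1⊕1⊕1⊕1⊕1⊕0⊕1⊕1⊕1⊕0⊕0⊕0⊕0⊕0⊕0 = 0
p4 = XOR of data positions {5,6,7,12,13,14,15,20,21,22,23,28,29,30,31} = 1⊕1⊕1⊕0⊕0⊕0⊕1⊕1⊕1⊕0⊕0⊕0⊕0⊕0⊕0 = 0
p8 = XOR of data positions {9,10,11,12,13,14,15,24,25,26,27,28,29,30,31} = 0⊕1⊕1⊕0⊕0⊕0⊕1⊕0⊕1⊕0⊕0⊕0⊕0⊕0⊕0 = 0
p16 = XOR of data positions {17,18,19,20,21,22,23,24,25,26,27,28,29,30,31} = 1⊕1⊕1⊕1⊕1⊕0⊕0⊕0⊕1⊕0⊕0⊕0⊕0⊕0⊕0 = 0
Parity bits p1,p2,p4,p8,p16 = 10000

10000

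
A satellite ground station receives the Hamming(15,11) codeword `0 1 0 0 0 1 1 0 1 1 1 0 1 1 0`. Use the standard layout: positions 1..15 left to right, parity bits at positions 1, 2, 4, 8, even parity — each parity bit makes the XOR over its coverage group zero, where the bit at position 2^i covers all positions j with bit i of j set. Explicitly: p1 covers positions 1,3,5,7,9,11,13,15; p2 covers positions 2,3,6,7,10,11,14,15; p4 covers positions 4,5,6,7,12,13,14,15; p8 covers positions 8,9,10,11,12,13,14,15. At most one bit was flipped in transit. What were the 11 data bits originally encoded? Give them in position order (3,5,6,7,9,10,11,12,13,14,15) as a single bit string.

00111110110

s1: b1⊕b3⊕b5⊕b7⊕b9⊕b11⊕b13⊕b15 = 0⊕0⊕0⊕1⊕1⊕1⊕1⊕0 = 0
s2: b2⊕b3⊕b6⊕b7⊕b10⊕b11⊕b14⊕b15 = 1⊕0⊕1⊕1⊕1⊕1⊕1⊕0 = 0
s4: b4⊕b5⊕b6⊕b7⊕b12⊕b13⊕b14⊕b15 = 0⊕0⊕1⊕1⊕0⊕1⊕1⊕0 = 0
s8: b8⊕b9⊕b10⊕b11⊕b12⊕b13⊕b14⊕b15 = 0⊕1⊕1⊕1⊕0⊕1⊕1⊕0 = 1
Syndrome (s8...s1) = 1000 → position 8.
Flip bit 8: corrected codeword = 010001111110110
Data bits at positions 3,5,6,7,9,10,11,12,13,14,15: 00111110110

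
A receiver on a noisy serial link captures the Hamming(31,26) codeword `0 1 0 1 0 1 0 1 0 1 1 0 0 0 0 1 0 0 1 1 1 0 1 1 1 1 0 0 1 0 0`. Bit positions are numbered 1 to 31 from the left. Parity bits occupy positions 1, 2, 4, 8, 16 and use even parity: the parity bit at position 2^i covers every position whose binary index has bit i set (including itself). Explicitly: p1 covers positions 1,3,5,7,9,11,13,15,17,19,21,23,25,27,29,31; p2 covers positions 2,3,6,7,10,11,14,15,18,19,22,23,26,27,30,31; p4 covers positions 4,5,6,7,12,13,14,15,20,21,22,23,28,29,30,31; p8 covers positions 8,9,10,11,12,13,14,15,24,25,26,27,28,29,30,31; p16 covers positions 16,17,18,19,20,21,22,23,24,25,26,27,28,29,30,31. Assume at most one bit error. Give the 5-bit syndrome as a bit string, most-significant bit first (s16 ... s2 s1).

11010

s1: b1⊕b3⊕b5⊕b7⊕b9⊕b11⊕b13⊕b15⊕b17⊕b19⊕b21⊕b23⊕b25⊕b27⊕b29⊕b31 = 0⊕0⊕0⊕0⊕0⊕1⊕0⊕0⊕0⊕1⊕1⊕1⊕1⊕0⊕1⊕0 = 0
s2: b2⊕b3⊕b6⊕b7⊕b10⊕b11⊕b14⊕b15⊕b18⊕b19⊕b22⊕b23⊕b26⊕b27⊕b30⊕b31 = 1⊕0⊕1⊕0⊕1⊕1⊕0⊕0⊕0⊕1⊕0⊕1⊕1⊕0⊕0⊕0 = 1
s4: b4⊕b5⊕b6⊕b7⊕b12⊕b13⊕b14⊕b15⊕b20⊕b21⊕b22⊕b23⊕b28⊕b29⊕b30⊕b31 = 1⊕0⊕1⊕0⊕0⊕0⊕0⊕0⊕1⊕1⊕0⊕1⊕0⊕1⊕0⊕0 = 0
s8: b8⊕b9⊕b10⊕b11⊕b12⊕b13⊕b14⊕b15⊕b24⊕b25⊕b26⊕b27⊕b28⊕b29⊕b30⊕b31 = 1⊕0⊕1⊕1⊕0⊕0⊕0⊕0⊕1⊕1⊕1⊕0⊕0⊕1⊕0⊕0 = 1
s16: b16⊕b17⊕b18⊕b19⊕b20⊕b21⊕b22⊕b23⊕b24⊕b25⊕b26⊕b27⊕b28⊕b29⊕b30⊕b31 = 1⊕0⊕0⊕1⊕1⊕1⊕0⊕1⊕1⊕1⊕1⊕0⊕0⊕1⊕0⊕0 = 1
Syndrome (s16...s1) = 11010 → position 26.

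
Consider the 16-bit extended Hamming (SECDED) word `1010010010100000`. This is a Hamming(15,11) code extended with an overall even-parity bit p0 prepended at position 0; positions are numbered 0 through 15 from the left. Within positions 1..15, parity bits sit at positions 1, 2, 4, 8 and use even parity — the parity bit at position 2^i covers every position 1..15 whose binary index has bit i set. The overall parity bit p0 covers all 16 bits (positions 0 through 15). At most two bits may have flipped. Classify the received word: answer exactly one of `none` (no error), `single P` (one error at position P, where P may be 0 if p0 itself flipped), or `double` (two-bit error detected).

single 5

s1: b1⊕b3⊕b5⊕b7⊕b9⊕b11⊕b13⊕b15 = 0⊕0⊕1⊕0⊕0⊕0⊕0⊕0 = 1
s2: b2⊕b3⊕b6⊕b7⊕b10⊕b11⊕b14⊕b15 = 1⊕0⊕0⊕0⊕1⊕0⊕0⊕0 = 0
s4: b4⊕b5⊕b6⊕b7⊕b12⊕b13⊕b14⊕b15 = 0⊕1⊕0⊕0⊕0⊕0⊕0⊕0 = 1
s8: b8⊕b9⊕b10⊕b11⊕b12⊕b13⊕b14⊕b15 = 1⊕0⊕1⊕0⊕0⊕0⊕0⊕0 = 0
Syndrome (s8...s1) = 0101 → position 5.
Overall parity (XOR of all 16 bits, including p0): 1⊕0⊕1⊕0⊕0⊕1⊕0⊕0⊕1⊕0⊕1⊕0⊕0⊕0⊕0⊕0 = 1
Overall=1, syndrome position=5 → single-bit error at position 5.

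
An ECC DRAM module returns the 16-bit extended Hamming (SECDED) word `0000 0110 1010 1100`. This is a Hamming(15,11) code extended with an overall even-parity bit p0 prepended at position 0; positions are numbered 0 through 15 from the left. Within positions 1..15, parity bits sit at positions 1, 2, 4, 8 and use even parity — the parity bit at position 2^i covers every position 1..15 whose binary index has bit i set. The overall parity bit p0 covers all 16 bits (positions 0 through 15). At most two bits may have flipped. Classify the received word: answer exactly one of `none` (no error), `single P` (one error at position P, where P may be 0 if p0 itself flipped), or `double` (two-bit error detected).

none

s1: b1⊕b3⊕b5⊕b7⊕b9⊕b11⊕b13⊕b15 = 0⊕0⊕1⊕0⊕0⊕0⊕1⊕0 = 0
s2: b2⊕b3⊕b6⊕b7⊕b10⊕b11⊕b14⊕b15 = 0⊕0⊕1⊕0⊕1⊕0⊕0⊕0 = 0
s4: b4⊕b5⊕b6⊕b7⊕b12⊕b13⊕b14⊕b15 = 0⊕1⊕1⊕0⊕1⊕1⊕0⊕0 = 0
s8: b8⊕b9⊕b10⊕b11⊕b12⊕b13⊕b14⊕b15 = 1⊕0⊕1⊕0⊕1⊕1⊕0⊕0 = 0
Syndrome (s8...s1) = 0000 → position 0 (no error).
Overall parity (XOR of all 16 bits, including p0): 0⊕0⊕0⊕0⊕0⊕1⊕1⊕0⊕1⊕0⊕1⊕0⊕1⊕1⊕0⊕0 = 0
Overall=0, syndrome position=0 → no error.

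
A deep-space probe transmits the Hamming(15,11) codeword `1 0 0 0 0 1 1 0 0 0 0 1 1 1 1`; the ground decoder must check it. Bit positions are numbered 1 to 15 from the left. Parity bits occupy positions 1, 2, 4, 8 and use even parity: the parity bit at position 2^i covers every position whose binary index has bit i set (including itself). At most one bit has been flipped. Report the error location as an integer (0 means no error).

0

s1: b1⊕b3⊕b5⊕b7⊕b9⊕b11⊕b13⊕b15 = 1⊕0⊕0⊕1⊕0⊕0⊕1⊕1 = 0
s2: b2⊕b3⊕b6⊕b7⊕b10⊕b11⊕b14⊕b15 = 0⊕0⊕1⊕1⊕0⊕0⊕1⊕1 = 0
s4: b4⊕b5⊕b6⊕b7⊕b12⊕b13⊕b14⊕b15 = 0⊕0⊕1⊕1⊕1⊕1⊕1⊕1 = 0
s8: b8⊕b9⊕b10⊕b11⊕b12⊕b13⊕b14⊕b15 = 0⊕0⊕0⊕0⊕1⊕1⊕1⊕1 = 0
Syndrome (s8...s1) = 0000 → position 0 (no error).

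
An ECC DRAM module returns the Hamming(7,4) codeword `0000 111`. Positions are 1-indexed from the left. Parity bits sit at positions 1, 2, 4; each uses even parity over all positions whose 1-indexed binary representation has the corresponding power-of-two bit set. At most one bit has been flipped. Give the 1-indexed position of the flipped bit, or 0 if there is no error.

s1: b1⊕b3⊕b5⊕b7 = 0⊕0⊕1⊕1 = 0
s2: b2⊕b3⊕b6⊕b7 = 0⊕0⊕1⊕1 = 0
s4: b4⊕b5⊕b6⊕b7 = 0⊕1⊕1⊕1 = 1
Syndrome (s4...s1) = 100 → position 4.

4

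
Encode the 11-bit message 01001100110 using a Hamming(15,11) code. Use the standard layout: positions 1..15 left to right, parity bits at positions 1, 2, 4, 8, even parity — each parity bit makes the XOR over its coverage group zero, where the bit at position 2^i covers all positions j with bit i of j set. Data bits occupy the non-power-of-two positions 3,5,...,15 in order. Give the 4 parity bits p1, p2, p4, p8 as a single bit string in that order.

Place data bits at non-power-of-two positions: b3=0, b5=1, b6=0, b7=0, b9=1, b10=1, b11=0, b12=0, b13=1, b14=1, b15=0.
p1 = XOR of data positions {3,5,7,9,11,13,15} = 0⊕1⊕0⊕1⊕0⊕1⊕0 = 1
p2 = XOR of data positions {3,6,7,10,11,14,15} = 0⊕0⊕0⊕1⊕0⊕1⊕0 = 0
p4 = XOR of data positions {5,6,7,12,13,14,15} = 1⊕0⊕0⊕0⊕1⊕1⊕0 = 1
p8 = XOR of data positions {9,10,11,12,13,14,15} = 1⊕1⊕0⊕0⊕1⊕1⊕0 = 0
Parity bits p1,p2,p4,p8 = 1010

1010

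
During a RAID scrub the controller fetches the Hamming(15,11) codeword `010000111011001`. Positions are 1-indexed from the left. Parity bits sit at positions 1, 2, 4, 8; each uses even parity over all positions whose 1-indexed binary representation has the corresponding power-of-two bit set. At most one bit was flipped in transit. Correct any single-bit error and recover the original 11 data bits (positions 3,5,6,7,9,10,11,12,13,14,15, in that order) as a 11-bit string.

00011010001

s1: b1⊕b3⊕b5⊕b7⊕b9⊕b11⊕b13⊕b15 = 0⊕0⊕0⊕1⊕1⊕1⊕0⊕1 = 0
s2: b2⊕b3⊕b6⊕b7⊕b10⊕b11⊕b14⊕b15 = 1⊕0⊕0⊕1⊕0⊕1⊕0⊕1 = 0
s4: b4⊕b5⊕b6⊕b7⊕b12⊕b13⊕b14⊕b15 = 0⊕0⊕0⊕1⊕1⊕0⊕0⊕1 = 1
s8: b8⊕b9⊕b10⊕b11⊕b12⊕b13⊕b14⊕b15 = 1⊕1⊕0⊕1⊕1⊕0⊕0⊕1 = 1
Syndrome (s8...s1) = 1100 → position 12.
Flip bit 12: corrected codeword = 010000111010001
Data bits at positions 3,5,6,7,9,10,11,12,13,14,15: 00011010001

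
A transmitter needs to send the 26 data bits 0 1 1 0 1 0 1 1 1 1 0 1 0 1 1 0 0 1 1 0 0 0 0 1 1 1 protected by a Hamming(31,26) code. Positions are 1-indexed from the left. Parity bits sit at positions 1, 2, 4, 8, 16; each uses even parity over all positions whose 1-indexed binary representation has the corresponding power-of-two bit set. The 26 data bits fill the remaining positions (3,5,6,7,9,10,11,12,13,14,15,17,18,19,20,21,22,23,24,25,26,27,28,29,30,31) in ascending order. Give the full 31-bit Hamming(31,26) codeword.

Place data bits at non-power-of-two positions: b3=0, b5=1, b6=1, b7=0, b9=1, b10=0, b11=1, b12=1, b13=1, b14=1, b15=0, b17=1, b18=0, b19=1, b20=1, b21=0, b22=0, b23=1, b24=1, b25=0, b26=0, b27=0, b28=0, b29=1, b30=1, b31=1.
p1 = XOR of data positions {3,5,7,9,11,13,15,17,19,21,23,25,27,29,31} = 0⊕1⊕0⊕1⊕1⊕1⊕0⊕1⊕1⊕0⊕1⊕0⊕0⊕1⊕1 = 1
p2 = XOR of data positions {3,6,7,10,11,14,15,18,19,22,23,26,27,30,31} = 0⊕1⊕0⊕0⊕1⊕1⊕0⊕0⊕1⊕0⊕1⊕0⊕0⊕1⊕1 = 1
p4 = XOR of data positions {5,6,7,12,13,14,15,20,21,22,23,28,29,30,31} = 1⊕1⊕0⊕1⊕1⊕1⊕0⊕1⊕0⊕0⊕1⊕0⊕1⊕1⊕1 = 0
p8 = XOR of data positions {9,10,11,12,13,14,15,24,25,26,27,28,29,30,31} = 1⊕0⊕1⊕1⊕1⊕1⊕0⊕1⊕0⊕0⊕0⊕0⊕1⊕1⊕1 = 1
p16 = XOR of data positions {17,18,19,20,21,22,23,24,25,26,27,28,29,30,31} = 1⊕0⊕1⊕1⊕0⊕0⊕1⊕1⊕0⊕0⊕0⊕0⊕1⊕1⊕1 = 0
Codeword b1..b31 = 1100110110111100101100110000111

1100110110111100101100110000111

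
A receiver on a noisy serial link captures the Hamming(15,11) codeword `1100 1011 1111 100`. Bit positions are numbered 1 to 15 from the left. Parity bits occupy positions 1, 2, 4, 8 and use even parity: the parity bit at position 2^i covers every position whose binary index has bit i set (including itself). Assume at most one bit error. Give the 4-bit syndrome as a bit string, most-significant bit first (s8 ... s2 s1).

s1: b1⊕b3⊕b5⊕b7⊕b9⊕b11⊕b13⊕b15 = 1⊕0⊕1⊕1⊕1⊕1⊕1⊕0 = 0
s2: b2⊕b3⊕b6⊕b7⊕b10⊕b11⊕b14⊕b15 = 1⊕0⊕0⊕1⊕1⊕1⊕0⊕0 = 0
s4: b4⊕b5⊕b6⊕b7⊕b12⊕b13⊕b14⊕b15 = 0⊕1⊕0⊕1⊕1⊕1⊕0⊕0 = 0
s8: b8⊕b9⊕b10⊕b11⊕b12⊕b13⊕b14⊕b15 = 1⊕1⊕1⊕1⊕1⊕1⊕0⊕0 = 0
Syndrome (s8...s1) = 0000 → position 0 (no error).

0000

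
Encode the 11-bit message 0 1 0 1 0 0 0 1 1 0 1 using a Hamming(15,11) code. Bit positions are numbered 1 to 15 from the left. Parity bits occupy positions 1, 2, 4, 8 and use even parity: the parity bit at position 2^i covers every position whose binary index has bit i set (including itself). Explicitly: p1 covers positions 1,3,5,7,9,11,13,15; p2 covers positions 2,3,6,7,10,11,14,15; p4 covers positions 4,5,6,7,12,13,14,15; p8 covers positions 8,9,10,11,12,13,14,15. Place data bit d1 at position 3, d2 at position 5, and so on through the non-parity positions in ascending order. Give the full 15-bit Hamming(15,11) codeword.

Place data bits at non-power-of-two positions: b3=0, b5=1, b6=0, b7=1, b9=0, b10=0, b11=0, b12=1, b13=1, b14=0, b15=1.
p1 = XOR of data positions {3,5,7,9,11,13,15} = 0⊕1⊕1⊕0⊕0⊕1⊕1 = 0
p2 = XOR of data positions {3,6,7,10,11,14,15} = 0⊕0⊕1⊕0⊕0⊕0⊕1 = 0
p4 = XOR of data positions {5,6,7,12,13,14,15} = 1⊕0⊕1⊕1⊕1⊕0⊕1 = 1
p8 = XOR of data positions {9,10,11,12,13,14,15} = 0⊕0⊕0⊕1⊕1⊕0⊕1 = 1
Codeword b1..b15 = 000110110001101

000110110001101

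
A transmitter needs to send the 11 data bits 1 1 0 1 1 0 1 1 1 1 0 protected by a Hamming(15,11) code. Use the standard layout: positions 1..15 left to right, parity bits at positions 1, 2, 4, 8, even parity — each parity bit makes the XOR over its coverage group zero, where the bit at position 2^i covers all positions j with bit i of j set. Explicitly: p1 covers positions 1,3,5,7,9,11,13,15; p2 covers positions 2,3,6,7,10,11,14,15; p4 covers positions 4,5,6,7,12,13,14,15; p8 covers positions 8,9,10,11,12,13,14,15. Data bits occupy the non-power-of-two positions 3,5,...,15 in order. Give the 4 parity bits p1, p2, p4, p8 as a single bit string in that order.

0011

Place data bits at non-power-of-two positions: b3=1, b5=1, b6=0, b7=1, b9=1, b10=0, b11=1, b12=1, b13=1, b14=1, b15=0.
p1 = XOR of data positions {3,5,7,9,11,13,15} = 1⊕1⊕1⊕1⊕1⊕1⊕0 = 0
p2 = XOR of data positions {3,6,7,10,11,14,15} = 1⊕0⊕1⊕0⊕1⊕1⊕0 = 0
p4 = XOR of data positions {5,6,7,12,13,14,15} = 1⊕0⊕1⊕1⊕1⊕1⊕0 = 1
p8 = XOR of data positions {9,10,11,12,13,14,15} = 1⊕0⊕1⊕1⊕1⊕1⊕0 = 1
Parity bits p1,p2,p4,p8 = 0011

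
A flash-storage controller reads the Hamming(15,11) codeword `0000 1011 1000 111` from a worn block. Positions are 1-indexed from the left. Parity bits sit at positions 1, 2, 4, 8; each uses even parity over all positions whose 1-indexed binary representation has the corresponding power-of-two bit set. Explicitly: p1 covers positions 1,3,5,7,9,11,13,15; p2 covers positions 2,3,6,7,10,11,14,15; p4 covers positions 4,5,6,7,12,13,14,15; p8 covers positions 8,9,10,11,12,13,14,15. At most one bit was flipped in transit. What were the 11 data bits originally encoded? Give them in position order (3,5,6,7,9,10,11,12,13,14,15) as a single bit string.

01011000110

s1: b1⊕b3⊕b5⊕b7⊕b9⊕b11⊕b13⊕b15 = 0⊕0⊕1⊕1⊕1⊕0⊕1⊕1 = 1
s2: b2⊕b3⊕b6⊕b7⊕b10⊕b11⊕b14⊕b15 = 0⊕0⊕0⊕1⊕0⊕0⊕1⊕1 = 1
s4: b4⊕b5⊕b6⊕b7⊕b12⊕b13⊕b14⊕b15 = 0⊕1⊕0⊕1⊕0⊕1⊕1⊕1 = 1
s8: b8⊕b9⊕b10⊕b11⊕b12⊕b13⊕b14⊕b15 = 1⊕1⊕0⊕0⊕0⊕1⊕1⊕1 = 1
Syndrome (s8...s1) = 1111 → position 15.
Flip bit 15: corrected codeword = 000010111000110
Data bits at positions 3,5,6,7,9,10,11,12,13,14,15: 01011000110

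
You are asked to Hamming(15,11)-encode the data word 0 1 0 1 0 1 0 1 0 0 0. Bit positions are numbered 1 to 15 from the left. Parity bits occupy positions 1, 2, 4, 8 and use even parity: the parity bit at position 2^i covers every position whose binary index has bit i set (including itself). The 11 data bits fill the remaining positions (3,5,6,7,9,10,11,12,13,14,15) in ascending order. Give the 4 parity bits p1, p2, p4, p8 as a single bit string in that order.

0010

Place data bits at non-power-of-two positions: b3=0, b5=1, b6=0, b7=1, b9=0, b10=1, b11=0, b12=1, b13=0, b14=0, b15=0.
p1 = XOR of data positions {3,5,7,9,11,13,15} = 0⊕1⊕1⊕0⊕0⊕0⊕0 = 0
p2 = XOR of data positions {3,6,7,10,11,14,15} = 0⊕0⊕1⊕1⊕0⊕0⊕0 = 0
p4 = XOR of data positions {5,6,7,12,13,14,15} = 1⊕0⊕1⊕1⊕0⊕0⊕0 = 1
p8 = XOR of data positions {9,10,11,12,13,14,15} = 0⊕1⊕0⊕1⊕0⊕0⊕0 = 0
Parity bits p1,p2,p4,p8 = 0010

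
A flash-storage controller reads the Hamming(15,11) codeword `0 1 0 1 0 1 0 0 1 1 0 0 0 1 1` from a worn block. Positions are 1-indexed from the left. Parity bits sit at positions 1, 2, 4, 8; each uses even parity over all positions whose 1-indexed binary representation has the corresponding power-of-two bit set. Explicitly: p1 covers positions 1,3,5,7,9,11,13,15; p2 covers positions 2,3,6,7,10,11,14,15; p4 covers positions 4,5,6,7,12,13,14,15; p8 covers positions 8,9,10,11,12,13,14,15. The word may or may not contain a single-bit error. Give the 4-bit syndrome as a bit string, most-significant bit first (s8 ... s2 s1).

0010

s1: b1⊕b3⊕b5⊕b7⊕b9⊕b11⊕b13⊕b15 = 0⊕0⊕0⊕0⊕1⊕0⊕0⊕1 = 0
s2: b2⊕b3⊕b6⊕b7⊕b10⊕b11⊕b14⊕b15 = 1⊕0⊕1⊕0⊕1⊕0⊕1⊕1 = 1
s4: b4⊕b5⊕b6⊕b7⊕b12⊕b13⊕b14⊕b15 = 1⊕0⊕1⊕0⊕0⊕0⊕1⊕1 = 0
s8: b8⊕b9⊕b10⊕b11⊕b12⊕b13⊕b14⊕b15 = 0⊕1⊕1⊕0⊕0⊕0⊕1⊕1 = 0
Syndrome (s8...s1) = 0010 → position 2.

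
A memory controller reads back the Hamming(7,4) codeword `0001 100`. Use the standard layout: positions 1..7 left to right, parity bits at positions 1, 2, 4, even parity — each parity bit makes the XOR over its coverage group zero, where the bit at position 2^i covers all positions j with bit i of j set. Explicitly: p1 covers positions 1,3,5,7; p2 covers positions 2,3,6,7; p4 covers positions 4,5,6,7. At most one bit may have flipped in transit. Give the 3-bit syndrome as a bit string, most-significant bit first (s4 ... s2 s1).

001

s1: b1⊕b3⊕b5⊕b7 = 0⊕0⊕1⊕0 = 1
s2: b2⊕b3⊕b6⊕b7 = 0⊕0⊕0⊕0 = 0
s4: b4⊕b5⊕b6⊕b7 = 1⊕1⊕0⊕0 = 0
Syndrome (s4...s1) = 001 → position 1.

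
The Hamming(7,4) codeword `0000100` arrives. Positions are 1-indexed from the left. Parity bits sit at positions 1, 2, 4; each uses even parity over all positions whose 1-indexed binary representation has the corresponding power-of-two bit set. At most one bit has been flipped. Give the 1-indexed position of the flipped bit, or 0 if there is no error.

s1: b1⊕b3⊕b5⊕b7 = 0⊕0⊕1⊕0 = 1
s2: b2⊕b3⊕b6⊕b7 = 0⊕0⊕0⊕0 = 0
s4: b4⊕b5⊕b6⊕b7 = 0⊕1⊕0⊕0 = 1
Syndrome (s4...s1) = 101 → position 5.

5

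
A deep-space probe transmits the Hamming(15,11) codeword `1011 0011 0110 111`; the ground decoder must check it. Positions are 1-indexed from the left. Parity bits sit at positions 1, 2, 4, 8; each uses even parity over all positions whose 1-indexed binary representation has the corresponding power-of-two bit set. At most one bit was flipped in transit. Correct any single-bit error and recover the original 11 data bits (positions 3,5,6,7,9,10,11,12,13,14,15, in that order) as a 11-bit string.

s1: b1⊕b3⊕b5⊕b7⊕b9⊕b11⊕b13⊕b15 = 1⊕1⊕0⊕1⊕0⊕1⊕1⊕1 = 0
s2: b2⊕b3⊕b6⊕b7⊕b10⊕b11⊕b14⊕b15 = 0⊕1⊕0⊕1⊕1⊕1⊕1⊕1 = 0
s4: b4⊕b5⊕b6⊕b7⊕b12⊕b13⊕b14⊕b15 = 1⊕0⊕0⊕1⊕0⊕1⊕1⊕1 = 1
s8: b8⊕b9⊕b10⊕b11⊕b12⊕b13⊕b14⊕b15 = 1⊕0⊕1⊕1⊕0⊕1⊕1⊕1 = 0
Syndrome (s8...s1) = 0100 → position 4.
Flip bit 4: corrected codeword = 101000110110111
Data bits at positions 3,5,6,7,9,10,11,12,13,14,15: 10010110111

10010110111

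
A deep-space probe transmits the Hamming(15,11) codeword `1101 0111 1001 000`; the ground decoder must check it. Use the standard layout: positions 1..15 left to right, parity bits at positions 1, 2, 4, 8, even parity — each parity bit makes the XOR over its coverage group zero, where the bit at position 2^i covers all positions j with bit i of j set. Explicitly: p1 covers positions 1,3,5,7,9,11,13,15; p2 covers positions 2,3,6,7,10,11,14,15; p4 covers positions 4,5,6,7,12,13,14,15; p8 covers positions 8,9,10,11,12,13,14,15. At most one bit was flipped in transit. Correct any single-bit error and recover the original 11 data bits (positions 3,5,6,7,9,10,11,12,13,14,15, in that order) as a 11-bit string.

s1: b1⊕b3⊕b5⊕b7⊕b9⊕b11⊕b13⊕b15 = 1⊕0⊕0⊕1⊕1⊕0⊕0⊕0 = 1
s2: b2⊕b3⊕b6⊕b7⊕b10⊕b11⊕b14⊕b15 = 1⊕0⊕1⊕1⊕0⊕0⊕0⊕0 = 1
s4: b4⊕b5⊕b6⊕b7⊕b12⊕b13⊕b14⊕b15 = 1⊕0⊕1⊕1⊕1⊕0⊕0⊕0 = 0
s8: b8⊕b9⊕b10⊕b11⊕b12⊕b13⊕b14⊕b15 = 1⊕1⊕0⊕0⊕1⊕0⊕0⊕0 = 1
Syndrome (s8...s1) = 1011 → position 11.
Flip bit 11: corrected codeword = 110101111011000
Data bits at positions 3,5,6,7,9,10,11,12,13,14,15: 00111011000

00111011000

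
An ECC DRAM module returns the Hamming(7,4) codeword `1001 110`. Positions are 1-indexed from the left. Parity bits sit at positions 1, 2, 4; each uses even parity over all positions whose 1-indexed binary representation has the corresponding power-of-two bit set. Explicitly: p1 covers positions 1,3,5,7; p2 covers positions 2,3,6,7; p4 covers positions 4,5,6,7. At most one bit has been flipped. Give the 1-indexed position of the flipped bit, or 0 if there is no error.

6

s1: b1⊕b3⊕b5⊕b7 = 1⊕0⊕1⊕0 = 0
s2: b2⊕b3⊕b6⊕b7 = 0⊕0⊕1⊕0 = 1
s4: b4⊕b5⊕b6⊕b7 = 1⊕1⊕1⊕0 = 1
Syndrome (s4...s1) = 110 → position 6.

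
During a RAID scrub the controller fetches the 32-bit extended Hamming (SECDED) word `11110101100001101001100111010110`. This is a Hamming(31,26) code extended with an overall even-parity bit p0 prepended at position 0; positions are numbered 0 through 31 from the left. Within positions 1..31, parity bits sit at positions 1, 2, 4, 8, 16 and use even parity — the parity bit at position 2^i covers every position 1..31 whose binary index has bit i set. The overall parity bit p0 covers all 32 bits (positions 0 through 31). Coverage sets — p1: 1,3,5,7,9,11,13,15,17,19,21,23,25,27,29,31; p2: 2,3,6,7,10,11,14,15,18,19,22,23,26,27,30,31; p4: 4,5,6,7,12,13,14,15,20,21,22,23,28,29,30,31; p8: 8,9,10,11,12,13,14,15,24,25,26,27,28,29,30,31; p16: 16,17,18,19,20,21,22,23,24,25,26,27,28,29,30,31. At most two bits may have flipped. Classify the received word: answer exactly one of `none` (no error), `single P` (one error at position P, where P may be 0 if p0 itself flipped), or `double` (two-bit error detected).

s1: b1⊕b3⊕b5⊕b7⊕b9⊕b11⊕b13⊕b15⊕b17⊕b19⊕b21⊕b23⊕b25⊕b27⊕b29⊕b31 = 1⊕1⊕1⊕1⊕0⊕0⊕1⊕0⊕0⊕1⊕0⊕1⊕1⊕1⊕1⊕0 = 0
s2: b2⊕b3⊕b6⊕b7⊕b10⊕b11⊕b14⊕b15⊕b18⊕b19⊕b22⊕b23⊕b26⊕b27⊕b30⊕b31 = 1⊕1⊕0⊕1⊕0⊕0⊕1⊕0⊕0⊕1⊕0⊕1⊕0⊕1⊕1⊕0 = 0
s4: b4⊕b5⊕b6⊕b7⊕b12⊕b13⊕b14⊕b15⊕b20⊕b21⊕b22⊕b23⊕b28⊕b29⊕b30⊕b31 = 0⊕1⊕0⊕1⊕0⊕1⊕1⊕0⊕1⊕0⊕0⊕1⊕0⊕1⊕1⊕0 = 0
s8: b8⊕b9⊕b10⊕b11⊕b12⊕b13⊕b14⊕b15⊕b24⊕b25⊕b26⊕b27⊕b28⊕b29⊕b30⊕b31 = 1⊕0⊕0⊕0⊕0⊕1⊕1⊕0⊕1⊕1⊕0⊕1⊕0⊕1⊕1⊕0 = 0
s16: b16⊕b17⊕b18⊕b19⊕b20⊕b21⊕b22⊕b23⊕b24⊕b25⊕b26⊕b27⊕b28⊕b29⊕b30⊕b31 = 1⊕0⊕0⊕1⊕1⊕0⊕0⊕1⊕1⊕1⊕0⊕1⊕0⊕1⊕1⊕0 = 1
Syndrome (s16...s1) = 10000 → position 16.
Overall parity (XOR of all 32 bits, including p0): 1⊕1⊕1⊕1⊕0⊕1⊕0⊕1⊕1⊕0⊕0⊕0⊕0⊕1⊕1⊕0⊕1⊕0⊕0⊕1⊕1⊕0⊕0⊕1⊕1⊕1⊕0⊕1⊕0⊕1⊕1⊕0 = 0
Overall=0, syndrome position=16 → double-bit error detected (uncorrectable).

double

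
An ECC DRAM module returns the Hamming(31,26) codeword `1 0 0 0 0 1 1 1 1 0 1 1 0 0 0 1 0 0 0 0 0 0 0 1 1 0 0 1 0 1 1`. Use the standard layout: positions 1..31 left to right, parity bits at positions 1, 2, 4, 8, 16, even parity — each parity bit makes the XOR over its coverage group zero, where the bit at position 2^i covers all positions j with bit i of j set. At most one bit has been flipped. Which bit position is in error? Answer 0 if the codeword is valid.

s1: b1⊕b3⊕b5⊕b7⊕b9⊕b11⊕b13⊕b15⊕b17⊕b19⊕b21⊕b23⊕b25⊕b27⊕b29⊕b31 = 1⊕0⊕0⊕1⊕1⊕1⊕0⊕0⊕0⊕0⊕0⊕0⊕1⊕0⊕0⊕1 = 0
s2: b2⊕b3⊕b6⊕b7⊕b10⊕b11⊕b14⊕b15⊕b18⊕b19⊕b22⊕b23⊕b26⊕b27⊕b30⊕b31 = 0⊕0⊕1⊕1⊕0⊕1⊕0⊕0⊕0⊕0⊕0⊕0⊕0⊕0⊕1⊕1 = 1
s4: b4⊕b5⊕b6⊕b7⊕b12⊕b13⊕b14⊕b15⊕b20⊕b21⊕b22⊕b23⊕b28⊕b29⊕b30⊕b31 = 0⊕0⊕1⊕1⊕1⊕0⊕0⊕0⊕0⊕0⊕0⊕0⊕1⊕0⊕1⊕1 = 0
s8: b8⊕b9⊕b10⊕b11⊕b12⊕b13⊕b14⊕b15⊕b24⊕b25⊕b26⊕b27⊕b28⊕b29⊕b30⊕b31 = 1⊕1⊕0⊕1⊕1⊕0⊕0⊕0⊕1⊕1⊕0⊕0⊕1⊕0⊕1⊕1 = 1
s16: b16⊕b17⊕b18⊕b19⊕b20⊕b21⊕b22⊕b23⊕b24⊕b25⊕b26⊕b27⊕b28⊕b29⊕b30⊕b31 = 1⊕0⊕0⊕0⊕0⊕0⊕0⊕0⊕1⊕1⊕0⊕0⊕1⊕0⊕1⊕1 = 0
Syndrome (s16...s1) = 01010 → position 10.

10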